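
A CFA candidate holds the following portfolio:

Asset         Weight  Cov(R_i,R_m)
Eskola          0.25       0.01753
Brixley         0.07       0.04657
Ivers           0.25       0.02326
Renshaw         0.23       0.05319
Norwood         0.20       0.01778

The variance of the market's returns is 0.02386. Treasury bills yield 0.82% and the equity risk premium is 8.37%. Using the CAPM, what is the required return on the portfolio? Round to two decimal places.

β_Eskola = 0.01753 / 0.02386 = 0.7347
β_Brixley = 0.04657 / 0.02386 = 1.9518
β_Ivers = 0.02326 / 0.02386 = 0.9749
β_Renshaw = 0.05319 / 0.02386 = 2.2293
β_Norwood = 0.01778 / 0.02386 = 0.7452
β_P = Σ w_i β_i = 0.25×0.7347 + 0.07×1.9518 + 0.25×0.9749 + 0.23×2.2293 + 0.20×0.7452 = 1.2258
E(R_P) = R_f + β_P × MRP = 0.82% + 1.2258 × 8.37% = 11.08%

11.08%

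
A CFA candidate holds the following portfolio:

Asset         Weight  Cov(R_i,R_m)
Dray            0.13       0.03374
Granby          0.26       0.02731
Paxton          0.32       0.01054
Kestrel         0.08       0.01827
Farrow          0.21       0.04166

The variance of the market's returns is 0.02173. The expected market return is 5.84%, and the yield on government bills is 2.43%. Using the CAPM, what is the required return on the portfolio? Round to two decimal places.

6.36%

β_Dray = 0.03374 / 0.02173 = 1.5527
β_Granby = 0.02731 / 0.02173 = 1.2568
β_Paxton = 0.01054 / 0.02173 = 0.4850
β_Kestrel = 0.01827 / 0.02173 = 0.8408
β_Farrow = 0.04166 / 0.02173 = 1.9172
β_P = Σ w_i β_i = 0.13×1.5527 + 0.26×1.2568 + 0.32×0.4850 + 0.08×0.8408 + 0.21×1.9172 = 1.1537
MRP = 5.84% − 2.43% = 3.41%
E(R_P) = R_f + β_P × MRP = 2.43% + 1.1537 × 3.41% = 6.36%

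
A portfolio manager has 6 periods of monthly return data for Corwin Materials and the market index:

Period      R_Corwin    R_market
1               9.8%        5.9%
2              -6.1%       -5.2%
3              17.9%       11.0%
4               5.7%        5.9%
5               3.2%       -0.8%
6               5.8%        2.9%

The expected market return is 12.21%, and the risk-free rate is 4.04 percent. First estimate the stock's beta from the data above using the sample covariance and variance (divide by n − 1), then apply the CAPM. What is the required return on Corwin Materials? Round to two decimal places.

Mean R_i = (9.8 − 6.1 + 17.9 + 5.7 + 3.2 + 5.8) / 6 = 6.0500%
Mean R_m = (5.9 − 5.2 + 11.0 + 5.9 − 0.8 + 2.9) / 6 = 3.2833%
Σ(R_i − R̄_i)(R_m − R̄_m) = 215.1450  ⇒  Cov = 215.1450 / 5 = 43.0290
Σ(R_m − R̄_m)² = 162.0283  ⇒  Var(R_m) = 162.0283 / 5 = 32.4057
β = Cov / Var(R_m) = 43.0290 / 32.4057 = 1.3278
MRP = 12.21% − 4.04% = 8.17%
E(R) = R_f + β × MRP = 4.04% + 1.3278 × 8.17% = 14.89%

14.89%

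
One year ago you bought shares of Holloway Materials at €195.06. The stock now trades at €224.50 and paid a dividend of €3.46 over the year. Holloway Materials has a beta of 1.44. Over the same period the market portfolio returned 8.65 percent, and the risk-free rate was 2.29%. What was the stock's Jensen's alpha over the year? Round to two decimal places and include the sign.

Realised HPR = (P1 + D1 − P0) / P0 = (224.50 + 3.46 − 195.06) / 195.06 = 32.90 / 195.06 = 16.8666%
MRP = 8.65% − 2.29% = 6.36%
CAPM required = R_f + β·MRP = 2.29% + 1.44 × 6.36% = 11.4484%
α = realised − required = 16.8666% − 11.4484% = +5.42%

+5.42%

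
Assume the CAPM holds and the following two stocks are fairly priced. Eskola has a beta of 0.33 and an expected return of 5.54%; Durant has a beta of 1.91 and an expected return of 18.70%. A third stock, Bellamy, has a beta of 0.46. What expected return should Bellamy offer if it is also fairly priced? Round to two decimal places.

MRP (SML slope) = (18.70% − 5.54%) / (1.91 − 0.33) = 13.16% / 1.58 = 8.3291%
R_f (intercept) = 5.54% − 0.33 × 8.3291% = 2.7914%
E(R_Bellamy) = R_f + β × MRP = 2.7914% + 0.46 × 8.3291% = 6.62%

6.62%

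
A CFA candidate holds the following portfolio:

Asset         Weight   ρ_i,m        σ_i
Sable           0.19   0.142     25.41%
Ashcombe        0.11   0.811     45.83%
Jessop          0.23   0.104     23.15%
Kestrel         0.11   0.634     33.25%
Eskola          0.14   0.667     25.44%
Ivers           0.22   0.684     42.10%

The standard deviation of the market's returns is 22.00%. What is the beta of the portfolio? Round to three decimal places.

0.744

β_Sable = 0.142 × 25.41% / 22.00% = 0.1640
β_Ashcombe = 0.811 × 45.83% / 22.00% = 1.6895
β_Jessop = 0.104 × 23.15% / 22.00% = 0.1094
β_Kestrel = 0.634 × 33.25% / 22.00% = 0.9582
β_Eskola = 0.667 × 25.44% / 22.00% = 0.7713
β_Ivers = 0.684 × 42.10% / 22.00% = 1.3089
β_P = Σ w_i β_i = 0.19×0.1640 + 0.11×1.6895 + 0.23×0.1094 + 0.11×0.9582 + 0.14×0.7713 + 0.22×1.3089 = 0.7435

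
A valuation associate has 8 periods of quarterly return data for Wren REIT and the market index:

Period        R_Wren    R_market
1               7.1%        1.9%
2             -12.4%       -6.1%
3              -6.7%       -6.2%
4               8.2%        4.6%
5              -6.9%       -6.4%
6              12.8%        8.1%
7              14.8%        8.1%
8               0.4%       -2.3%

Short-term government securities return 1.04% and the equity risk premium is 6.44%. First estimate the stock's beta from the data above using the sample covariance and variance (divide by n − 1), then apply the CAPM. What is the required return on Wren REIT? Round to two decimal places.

Mean R_i = (7.1 − 12.4 − 6.7 + 8.2 − 6.9 + 12.8 + 14.8 + 0.4) / 8 = 2.1625%
Mean R_m = (1.9 − 6.1 − 6.2 + 4.6 − 6.4 + 8.1 + 8.1 − 2.3) / 8 = 0.2125%
Σ(R_i − R̄_i)(R_m − R̄_m) = 431.5138  ⇒  Cov = 431.5138 / 7 = 61.6448
Σ(R_m − R̄_m)² = 277.5288  ⇒  Var(R_m) = 277.5288 / 7 = 39.6470
β = Cov / Var(R_m) = 61.6448 / 39.6470 = 1.5548
E(R) = R_f + β × MRP = 1.04% + 1.5548 × 6.44% = 11.05%

11.05%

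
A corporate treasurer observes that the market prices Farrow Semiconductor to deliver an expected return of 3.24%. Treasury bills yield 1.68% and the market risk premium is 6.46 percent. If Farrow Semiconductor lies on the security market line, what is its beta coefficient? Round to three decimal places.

0.241

β = (E(R) − R_f) / MRP = (3.24% − 1.68%) / 6.46% = 1.56% / 6.46% = 0.241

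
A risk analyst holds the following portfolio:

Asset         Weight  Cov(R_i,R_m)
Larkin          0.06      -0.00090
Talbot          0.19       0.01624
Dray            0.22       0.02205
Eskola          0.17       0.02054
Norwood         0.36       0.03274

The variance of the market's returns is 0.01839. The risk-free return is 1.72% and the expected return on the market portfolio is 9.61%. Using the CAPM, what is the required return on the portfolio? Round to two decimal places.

β_Larkin = -0.00090 / 0.01839 = -0.0489
β_Talbot = 0.01624 / 0.01839 = 0.8831
β_Dray = 0.02205 / 0.01839 = 1.1990
β_Eskola = 0.02054 / 0.01839 = 1.1169
β_Norwood = 0.03274 / 0.01839 = 1.7803
β_P = Σ w_i β_i = 0.06×-0.0489 + 0.19×0.8831 + 0.22×1.1990 + 0.17×1.1169 + 0.36×1.7803 = 1.2594
MRP = 9.61% − 1.72% = 7.89%
E(R_P) = R_f + β_P × MRP = 1.72% + 1.2594 × 7.89% = 11.66%

11.66%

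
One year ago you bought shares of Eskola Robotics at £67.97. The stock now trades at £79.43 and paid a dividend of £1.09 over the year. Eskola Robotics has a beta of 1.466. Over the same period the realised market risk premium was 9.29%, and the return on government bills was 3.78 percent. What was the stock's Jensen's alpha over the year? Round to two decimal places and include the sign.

Realised HPR = (P1 + D1 − P0) / P0 = (79.43 + 1.09 − 67.97) / 67.97 = 12.55 / 67.97 = 18.4640%
CAPM required = R_f + β·MRP = 3.78% + 1.466 × 9.29% = 17.39914%
α = realised − required = 18.4640% − 17.39914% = +1.06%

+1.06%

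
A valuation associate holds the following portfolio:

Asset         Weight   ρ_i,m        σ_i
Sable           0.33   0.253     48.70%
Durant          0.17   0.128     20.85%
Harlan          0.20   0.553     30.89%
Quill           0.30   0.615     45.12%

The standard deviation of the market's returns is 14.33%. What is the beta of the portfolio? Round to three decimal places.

β_Sable = 0.253 × 48.70% / 14.33% = 0.8598
β_Durant = 0.128 × 20.85% / 14.33% = 0.1862
β_Harlan = 0.553 × 30.89% / 14.33% = 1.1921
β_Quill = 0.615 × 45.12% / 14.33% = 1.9364
β_P = Σ w_i β_i = 0.33×0.8598 + 0.17×0.1862 + 0.20×1.1921 + 0.30×1.9364 = 1.1347

1.135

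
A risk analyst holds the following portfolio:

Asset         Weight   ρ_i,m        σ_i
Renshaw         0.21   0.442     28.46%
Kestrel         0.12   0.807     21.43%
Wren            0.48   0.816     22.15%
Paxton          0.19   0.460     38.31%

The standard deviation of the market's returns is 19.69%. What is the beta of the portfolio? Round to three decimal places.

0.850

β_Renshaw = 0.442 × 28.46% / 19.69% = 0.6389
β_Kestrel = 0.807 × 21.43% / 19.69% = 0.8783
β_Wren = 0.816 × 22.15% / 19.69% = 0.9179
β_Paxton = 0.460 × 38.31% / 19.69% = 0.8950
β_P = Σ w_i β_i = 0.21×0.6389 + 0.12×0.8783 + 0.48×0.9179 + 0.19×0.8950 = 0.8502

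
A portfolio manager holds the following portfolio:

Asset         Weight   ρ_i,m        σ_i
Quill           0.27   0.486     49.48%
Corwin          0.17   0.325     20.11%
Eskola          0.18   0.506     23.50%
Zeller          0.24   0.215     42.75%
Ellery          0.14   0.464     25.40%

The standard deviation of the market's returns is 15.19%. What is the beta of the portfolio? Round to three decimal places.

β_Quill = 0.486 × 49.48% / 15.19% = 1.5831
β_Corwin = 0.325 × 20.11% / 15.19% = 0.4303
β_Eskola = 0.506 × 23.50% / 15.19% = 0.7828
β_Zeller = 0.215 × 42.75% / 15.19% = 0.6051
β_Ellery = 0.464 × 25.40% / 15.19% = 0.7759
β_P = Σ w_i β_i = 0.27×1.5831 + 0.17×0.4303 + 0.18×0.7828 + 0.24×0.6051 + 0.14×0.7759 = 0.8953

0.895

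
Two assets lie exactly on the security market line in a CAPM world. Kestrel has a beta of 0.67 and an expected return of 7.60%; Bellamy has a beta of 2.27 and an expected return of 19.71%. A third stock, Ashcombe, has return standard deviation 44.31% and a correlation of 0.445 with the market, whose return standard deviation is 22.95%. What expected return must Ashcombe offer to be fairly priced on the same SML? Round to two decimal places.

MRP = (19.71% − 7.60%) / (2.27 − 0.67) = 7.5688%
R_f = 7.60% − 0.67 × 7.5688% = 2.5289%
β_Ashcombe = ρ·σ_i/σ_m = 0.445 × 44.31 / 22.95 = 0.8592
E(R_Ashcombe) = R_f + β × MRP = 2.5289% + 0.8592 × 7.5688% = 9.03%

9.03%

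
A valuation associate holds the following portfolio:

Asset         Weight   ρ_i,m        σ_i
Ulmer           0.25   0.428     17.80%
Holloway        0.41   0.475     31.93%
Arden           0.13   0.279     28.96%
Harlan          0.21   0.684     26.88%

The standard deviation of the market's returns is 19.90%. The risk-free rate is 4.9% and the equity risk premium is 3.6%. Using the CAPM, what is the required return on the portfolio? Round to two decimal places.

β_Ulmer = 0.428 × 17.80% / 19.90% = 0.3828
β_Holloway = 0.475 × 31.93% / 19.90% = 0.7621
β_Arden = 0.279 × 28.96% / 19.90% = 0.4060
β_Harlan = 0.684 × 26.88% / 19.90% = 0.9239
β_P = Σ w_i β_i = 0.25×0.3828 + 0.41×0.7621 + 0.13×0.4060 + 0.21×0.9239 = 0.6550
E(R_P) = R_f + β_P × MRP = 4.9% + 0.6550 × 3.6% = 7.26%

7.26%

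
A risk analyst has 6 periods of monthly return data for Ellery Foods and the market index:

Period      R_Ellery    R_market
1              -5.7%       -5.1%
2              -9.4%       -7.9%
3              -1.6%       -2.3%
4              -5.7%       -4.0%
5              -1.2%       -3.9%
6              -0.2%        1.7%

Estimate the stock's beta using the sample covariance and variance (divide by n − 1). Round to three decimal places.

Mean R_i = (-5.7 − 9.4 − 1.6 − 5.7 − 1.2 − 0.2) / 6 = -3.9667%
Mean R_m = (-5.1 − 7.9 − 2.3 − 4.0 − 3.9 + 1.7) / 6 = -3.5833%
Σ(R_i − R̄_i)(R_m − R̄_m) = 48.8667  ⇒  Cov = 48.8667 / 5 = 9.7733
Σ(R_m − R̄_m)² = 50.7683  ⇒  Var(R_m) = 50.7683 / 5 = 10.1537
β = Cov / Var(R_m) = 9.7733 / 10.1537 = 0.9625

0.963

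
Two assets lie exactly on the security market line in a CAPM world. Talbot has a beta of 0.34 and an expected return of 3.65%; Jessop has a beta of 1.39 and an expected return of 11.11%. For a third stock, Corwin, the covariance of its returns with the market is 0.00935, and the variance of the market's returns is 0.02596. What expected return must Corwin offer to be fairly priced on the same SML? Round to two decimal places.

MRP = (11.11% − 3.65%) / (1.39 − 0.34) = 7.1048%
R_f = 3.65% − 0.34 × 7.1048% = 1.2344%
β_Corwin = Cov / Var(R_m) = 0.00935 / 0.02596 = 0.3602
E(R_Corwin) = R_f + β × MRP = 1.2344% + 0.3602 × 7.1048% = 3.79%

3.79%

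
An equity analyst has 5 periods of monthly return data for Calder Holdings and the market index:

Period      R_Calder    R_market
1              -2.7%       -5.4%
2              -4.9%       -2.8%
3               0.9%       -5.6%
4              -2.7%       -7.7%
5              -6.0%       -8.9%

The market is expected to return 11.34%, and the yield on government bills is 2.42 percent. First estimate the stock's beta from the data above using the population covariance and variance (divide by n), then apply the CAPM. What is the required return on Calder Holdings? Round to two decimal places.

3.97%

Mean R_i = (-2.7 − 4.9 + 0.9 − 2.7 − 6.0) / 5 = -3.0800%
Mean R_m = (-5.4 − 2.8 − 5.6 − 7.7 − 8.9) / 5 = -6.0800%
Σ(R_i − R̄_i)(R_m − R̄_m) = 3.8180  ⇒  Cov = 3.8180 / 5 = 0.7636
Σ(R_m − R̄_m)² = 22.0280  ⇒  Var(R_m) = 22.0280 / 5 = 4.4056
β = Cov / Var(R_m) = 0.7636 / 4.4056 = 0.1733
MRP = 11.34% − 2.42% = 8.92%
E(R) = R_f + β × MRP = 2.42% + 0.1733 × 8.92% = 3.97%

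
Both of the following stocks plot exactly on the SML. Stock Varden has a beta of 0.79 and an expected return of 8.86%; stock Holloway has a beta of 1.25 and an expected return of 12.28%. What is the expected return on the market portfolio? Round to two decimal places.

Both satisfy E(R) = R_f + β·MRP, so the slope of the SML is
MRP = (12.28% − 8.86%) / (1.25 − 0.79) = 3.42% / 0.46 = 7.4348%
R_f = E(R_Varden) − β_Varden·MRP = 8.86% − 0.79 × 7.4348% = 2.9865%
E(R_m) = R_f + MRP = 2.9865% + 7.4348% = 10.42%

10.42%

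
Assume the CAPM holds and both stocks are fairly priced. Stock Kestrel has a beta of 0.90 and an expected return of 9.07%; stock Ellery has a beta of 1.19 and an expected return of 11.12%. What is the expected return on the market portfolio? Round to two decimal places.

Both satisfy E(R) = R_f + β·MRP, so the slope of the SML is
MRP = (11.12% − 9.07%) / (1.19 − 0.90) = 2.05% / 0.29 = 7.0690%
R_f = E(R_Kestrel) − β_Kestrel·MRP = 9.07% − 0.90 × 7.0690% = 2.7079%
E(R_m) = R_f + MRP = 2.7079% + 7.0690% = 9.78%

9.78%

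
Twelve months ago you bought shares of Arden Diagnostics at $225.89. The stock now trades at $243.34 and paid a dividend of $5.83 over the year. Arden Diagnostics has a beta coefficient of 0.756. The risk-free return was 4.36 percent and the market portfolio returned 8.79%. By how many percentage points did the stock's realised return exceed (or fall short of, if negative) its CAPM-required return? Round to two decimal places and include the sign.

+2.60%

Realised HPR = (P1 + D1 − P0) / P0 = (243.34 + 5.83 − 225.89) / 225.89 = 23.28 / 225.89 = 10.3059%
MRP = 8.79% − 4.36% = 4.43%
CAPM required = R_f + β·MRP = 4.36% + 0.756 × 4.43% = 7.70908%
α = realised − required = 10.3059% − 7.70908% = +2.60%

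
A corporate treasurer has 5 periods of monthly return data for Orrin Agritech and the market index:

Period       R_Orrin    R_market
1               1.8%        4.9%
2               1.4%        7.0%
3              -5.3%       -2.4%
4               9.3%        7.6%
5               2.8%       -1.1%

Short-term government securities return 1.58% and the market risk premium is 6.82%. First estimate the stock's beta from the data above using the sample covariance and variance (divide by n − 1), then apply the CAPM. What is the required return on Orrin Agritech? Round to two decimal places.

6.86%

Mean R_i = (1.8 + 1.4 − 5.3 + 9.3 + 2.8) / 5 = 2.0000%
Mean R_m = (4.9 + 7.0 − 2.4 + 7.6 − 1.1) / 5 = 3.2000%
Σ(R_i − R̄_i)(R_m − R̄_m) = 66.9400  ⇒  Cov = 66.9400 / 4 = 16.7350
Σ(R_m − R̄_m)² = 86.5400  ⇒  Var(R_m) = 86.5400 / 4 = 21.6350
β = Cov / Var(R_m) = 16.7350 / 21.6350 = 0.7735
E(R) = R_f + β × MRP = 1.58% + 0.7735 × 6.82% = 6.86%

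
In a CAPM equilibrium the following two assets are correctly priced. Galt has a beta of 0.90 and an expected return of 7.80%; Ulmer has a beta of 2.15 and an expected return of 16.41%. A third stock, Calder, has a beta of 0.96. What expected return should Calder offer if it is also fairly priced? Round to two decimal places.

8.21%

MRP (SML slope) = (16.41% − 7.80%) / (2.15 − 0.90) = 8.61% / 1.25 = 6.8880%
R_f (intercept) = 7.80% − 0.90 × 6.8880% = 1.6008%
E(R_Calder) = R_f + β × MRP = 1.6008% + 0.96 × 6.8880% = 8.21%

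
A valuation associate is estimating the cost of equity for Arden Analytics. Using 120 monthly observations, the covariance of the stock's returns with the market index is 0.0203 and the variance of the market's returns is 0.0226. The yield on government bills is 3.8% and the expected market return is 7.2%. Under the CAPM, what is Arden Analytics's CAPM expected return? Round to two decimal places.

6.85%

β = Cov(R_i, R_m) / Var(R_m) = 0.0203 / 0.0226 = 0.8982
MRP = 7.2% − 3.8% = 3.40%
E(R) = R_f + β × MRP = 3.8% + 0.8982 × 3.4% = 6.85%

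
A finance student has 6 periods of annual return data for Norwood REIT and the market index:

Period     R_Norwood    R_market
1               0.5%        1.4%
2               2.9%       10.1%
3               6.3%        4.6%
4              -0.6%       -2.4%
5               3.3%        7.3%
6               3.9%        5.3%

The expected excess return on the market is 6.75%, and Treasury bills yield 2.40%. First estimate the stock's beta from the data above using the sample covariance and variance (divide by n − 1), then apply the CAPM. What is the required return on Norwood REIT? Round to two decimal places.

4.75%

Mean R_i = (0.5 + 2.9 + 6.3 − 0.6 + 3.3 + 3.9) / 6 = 2.7167%
Mean R_m = (1.4 + 10.1 + 4.6 − 2.4 + 7.3 + 5.3) / 6 = 4.3833%
Σ(R_i − R̄_i)(R_m − R̄_m) = 33.7217  ⇒  Cov = 33.7217 / 5 = 6.7443
Σ(R_m − R̄_m)² = 96.9883  ⇒  Var(R_m) = 96.9883 / 5 = 19.3977
β = Cov / Var(R_m) = 6.7443 / 19.3977 = 0.3477
E(R) = R_f + β × MRP = 2.40% + 0.3477 × 6.75% = 4.75%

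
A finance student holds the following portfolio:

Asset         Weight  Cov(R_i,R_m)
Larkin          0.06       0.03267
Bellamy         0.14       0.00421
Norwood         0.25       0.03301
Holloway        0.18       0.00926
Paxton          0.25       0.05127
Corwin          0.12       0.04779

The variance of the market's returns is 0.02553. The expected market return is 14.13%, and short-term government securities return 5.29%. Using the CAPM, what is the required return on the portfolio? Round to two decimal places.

β_Larkin = 0.03267 / 0.02553 = 1.2797
β_Bellamy = 0.00421 / 0.02553 = 0.1649
β_Norwood = 0.03301 / 0.02553 = 1.2930
β_Holloway = 0.00926 / 0.02553 = 0.3627
β_Paxton = 0.05127 / 0.02553 = 2.0082
β_Corwin = 0.04779 / 0.02553 = 1.8719
β_P = Σ w_i β_i = 0.06×1.2797 + 0.14×0.1649 + 0.25×1.2930 + 0.18×0.3627 + 0.25×2.0082 + 0.12×1.8719 = 1.2151
MRP = 14.13% − 5.29% = 8.84%
E(R_P) = R_f + β_P × MRP = 5.29% + 1.2151 × 8.84% = 16.03%

16.03%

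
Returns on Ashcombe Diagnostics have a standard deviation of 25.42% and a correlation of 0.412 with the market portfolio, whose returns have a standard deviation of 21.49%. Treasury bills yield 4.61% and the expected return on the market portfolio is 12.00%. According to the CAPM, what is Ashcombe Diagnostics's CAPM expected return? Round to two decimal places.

8.21%

β = ρ × σ_i / σ_m = 0.412 × 25.42% / 21.49% = 0.4873
MRP = 12.00% − 4.61% = 7.39%
E(R) = 4.61% + 0.4873 × 7.39% = 8.21%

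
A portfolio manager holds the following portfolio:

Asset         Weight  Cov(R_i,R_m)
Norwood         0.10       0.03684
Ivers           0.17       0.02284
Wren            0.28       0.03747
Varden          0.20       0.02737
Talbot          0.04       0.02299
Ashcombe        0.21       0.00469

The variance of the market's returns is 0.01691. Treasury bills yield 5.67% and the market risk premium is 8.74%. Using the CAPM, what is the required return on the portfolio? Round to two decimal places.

18.82%

β_Norwood = 0.03684 / 0.01691 = 2.1786
β_Ivers = 0.02284 / 0.01691 = 1.3507
β_Wren = 0.03747 / 0.01691 = 2.2158
β_Varden = 0.02737 / 0.01691 = 1.6186
β_Talbot = 0.02299 / 0.01691 = 1.3596
β_Ashcombe = 0.00469 / 0.01691 = 0.2774
β_P = Σ w_i β_i = 0.10×2.1786 + 0.17×1.3507 + 0.28×2.2158 + 0.20×1.6186 + 0.04×1.3596 + 0.21×0.2774 = 1.5043
E(R_P) = R_f + β_P × MRP = 5.67% + 1.5043 × 8.74% = 18.82%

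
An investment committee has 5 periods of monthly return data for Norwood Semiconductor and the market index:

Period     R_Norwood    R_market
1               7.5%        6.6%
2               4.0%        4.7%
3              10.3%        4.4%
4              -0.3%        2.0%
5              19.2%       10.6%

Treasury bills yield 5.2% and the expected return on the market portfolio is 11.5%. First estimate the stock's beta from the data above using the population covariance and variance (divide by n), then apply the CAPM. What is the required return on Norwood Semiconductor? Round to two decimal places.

18.38%

Mean R_i = (7.5 + 4.0 + 10.3 − 0.3 + 19.2) / 5 = 8.1400%
Mean R_m = (6.6 + 4.7 + 4.4 + 2.0 + 10.6) / 5 = 5.6600%
Σ(R_i − R̄_i)(R_m − R̄_m) = 86.1780  ⇒  Cov = 86.1780 / 5 = 17.2356
Σ(R_m − R̄_m)² = 41.1920  ⇒  Var(R_m) = 41.1920 / 5 = 8.2384
β = Cov / Var(R_m) = 17.2356 / 8.2384 = 2.0921
MRP = 11.5% − 5.2% = 6.30%
E(R) = R_f + β × MRP = 5.2% + 2.0921 × 6.3% = 18.38%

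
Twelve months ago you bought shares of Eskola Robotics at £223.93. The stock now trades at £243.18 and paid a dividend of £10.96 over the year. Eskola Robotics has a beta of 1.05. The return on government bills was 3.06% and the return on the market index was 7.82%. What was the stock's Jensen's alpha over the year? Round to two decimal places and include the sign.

Realised HPR = (P1 + D1 − P0) / P0 = (243.18 + 10.96 − 223.93) / 223.93 = 30.21 / 223.93 = 13.4908%
MRP = 7.82% − 3.06% = 4.76%
CAPM required = R_f + β·MRP = 3.06% + 1.05 × 4.76% = 8.0580%
α = realised − required = 13.4908% − 8.0580% = +5.43%

+5.43%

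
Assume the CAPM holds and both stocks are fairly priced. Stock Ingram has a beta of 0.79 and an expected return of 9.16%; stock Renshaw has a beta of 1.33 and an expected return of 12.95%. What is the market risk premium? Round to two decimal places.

7.02%

Both satisfy E(R) = R_f + β·MRP, so the slope of the SML is
MRP = (12.95% − 9.16%) / (1.33 − 0.79) = 3.79% / 0.54 = 7.0185%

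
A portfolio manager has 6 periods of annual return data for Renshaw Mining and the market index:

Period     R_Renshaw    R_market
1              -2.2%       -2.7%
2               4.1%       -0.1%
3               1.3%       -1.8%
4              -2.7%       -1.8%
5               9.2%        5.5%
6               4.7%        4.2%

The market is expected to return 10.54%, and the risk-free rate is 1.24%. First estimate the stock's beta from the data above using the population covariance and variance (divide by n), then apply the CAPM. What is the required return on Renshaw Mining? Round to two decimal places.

12.19%

Mean R_i = (-2.2 + 4.1 + 1.3 − 2.7 + 9.2 + 4.7) / 6 = 2.4000%
Mean R_m = (-2.7 − 0.1 − 1.8 − 1.8 + 5.5 + 4.2) / 6 = 0.5500%
Σ(R_i − R̄_i)(R_m − R̄_m) = 70.4700  ⇒  Cov = 70.4700 / 6 = 11.7450
Σ(R_m − R̄_m)² = 59.8550  ⇒  Var(R_m) = 59.8550 / 6 = 9.9758
β = Cov / Var(R_m) = 11.7450 / 9.9758 = 1.1773
MRP = 10.54% − 1.24% = 9.30%
E(R) = R_f + β × MRP = 1.24% + 1.1773 × 9.30% = 12.19%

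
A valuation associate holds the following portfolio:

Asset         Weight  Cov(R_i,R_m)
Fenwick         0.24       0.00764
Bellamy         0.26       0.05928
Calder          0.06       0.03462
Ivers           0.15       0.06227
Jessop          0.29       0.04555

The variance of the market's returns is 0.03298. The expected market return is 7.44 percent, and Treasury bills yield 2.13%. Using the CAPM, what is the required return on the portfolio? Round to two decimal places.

8.87%

β_Fenwick = 0.00764 / 0.03298 = 0.2317
β_Bellamy = 0.05928 / 0.03298 = 1.7975
β_Calder = 0.03462 / 0.03298 = 1.0497
β_Ivers = 0.06227 / 0.03298 = 1.8881
β_Jessop = 0.04555 / 0.03298 = 1.3811
β_P = Σ w_i β_i = 0.24×0.2317 + 0.26×1.7975 + 0.06×1.0497 + 0.15×1.8881 + 0.29×1.3811 = 1.2697
MRP = 7.44% − 2.13% = 5.31%
E(R_P) = R_f + β_P × MRP = 2.13% + 1.2697 × 5.31% = 8.87%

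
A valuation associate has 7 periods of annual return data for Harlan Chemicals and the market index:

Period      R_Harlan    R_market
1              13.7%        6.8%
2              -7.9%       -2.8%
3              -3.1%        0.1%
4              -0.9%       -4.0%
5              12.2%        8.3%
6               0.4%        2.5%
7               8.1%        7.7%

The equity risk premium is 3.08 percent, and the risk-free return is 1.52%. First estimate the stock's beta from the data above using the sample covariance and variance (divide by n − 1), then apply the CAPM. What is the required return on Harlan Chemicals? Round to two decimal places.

Mean R_i = (13.7 − 7.9 − 3.1 − 0.9 + 12.2 + 0.4 + 8.1) / 7 = 3.2143%
Mean R_m = (6.8 − 2.8 + 0.1 − 4.0 + 8.3 + 2.5 + 7.7) / 7 = 2.6571%
Σ(R_i − R̄_i)(R_m − R̄_m) = 223.4143  ⇒  Cov = 223.4143 / 6 = 37.2357
Σ(R_m − R̄_m)² = 155.0971  ⇒  Var(R_m) = 155.0971 / 6 = 25.8495
β = Cov / Var(R_m) = 37.2357 / 25.8495 = 1.4405
E(R) = R_f + β × MRP = 1.52% + 1.4405 × 3.08% = 5.96%

5.96%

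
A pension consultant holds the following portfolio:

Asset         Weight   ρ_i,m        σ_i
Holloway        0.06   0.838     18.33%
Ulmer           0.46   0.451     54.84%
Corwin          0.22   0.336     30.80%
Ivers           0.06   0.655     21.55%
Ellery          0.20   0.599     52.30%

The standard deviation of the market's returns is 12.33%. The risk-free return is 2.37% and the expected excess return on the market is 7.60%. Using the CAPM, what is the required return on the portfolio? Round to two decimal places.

β_Holloway = 0.838 × 18.33% / 12.33% = 1.2458
β_Ulmer = 0.451 × 54.84% / 12.33% = 2.0059
β_Corwin = 0.336 × 30.80% / 12.33% = 0.8393
β_Ivers = 0.655 × 21.55% / 12.33% = 1.1448
β_Ellery = 0.599 × 52.30% / 12.33% = 2.5408
β_P = Σ w_i β_i = 0.06×1.2458 + 0.46×2.0059 + 0.22×0.8393 + 0.06×1.1448 + 0.20×2.5408 = 1.7590
E(R_P) = R_f + β_P × MRP = 2.37% + 1.7590 × 7.60% = 15.74%

15.74%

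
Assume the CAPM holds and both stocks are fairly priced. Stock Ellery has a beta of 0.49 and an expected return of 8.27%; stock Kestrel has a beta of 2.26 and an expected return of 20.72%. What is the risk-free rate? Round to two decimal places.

Both satisfy E(R) = R_f + β·MRP, so the slope of the SML is
MRP = (20.72% − 8.27%) / (2.26 − 0.49) = 12.45% / 1.77 = 7.0339%
R_f = E(R_Ellery) − β_Ellery·MRP = 8.27% − 0.49 × 7.0339% = 4.8234%

4.82%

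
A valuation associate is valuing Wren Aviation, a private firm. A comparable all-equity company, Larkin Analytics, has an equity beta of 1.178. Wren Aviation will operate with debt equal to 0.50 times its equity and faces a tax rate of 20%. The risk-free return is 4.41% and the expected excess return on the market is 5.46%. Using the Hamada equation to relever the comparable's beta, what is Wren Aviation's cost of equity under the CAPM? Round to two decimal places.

β_L = β_U × [1 + (1 − t)(D/E)] = 1.178 × [1 + (1 − 0.20) × 0.50]
    = 1.178 × [1 + 0.80 × 0.50] = 1.178 × 1.4000 = 1.6492
E(R) = R_f + β_L × MRP = 4.41% + 1.6492 × 5.46% = 13.41%

13.41%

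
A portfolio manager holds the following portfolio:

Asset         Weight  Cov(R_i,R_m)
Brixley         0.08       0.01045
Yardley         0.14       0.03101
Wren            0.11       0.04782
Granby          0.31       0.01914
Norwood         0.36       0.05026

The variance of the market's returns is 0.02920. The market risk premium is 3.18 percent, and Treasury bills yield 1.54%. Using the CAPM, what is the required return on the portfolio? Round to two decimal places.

β_Brixley = 0.01045 / 0.02920 = 0.3579
β_Yardley = 0.03101 / 0.02920 = 1.0620
β_Wren = 0.04782 / 0.02920 = 1.6377
β_Granby = 0.01914 / 0.02920 = 0.6555
β_Norwood = 0.05026 / 0.02920 = 1.7212
β_P = Σ w_i β_i = 0.08×0.3579 + 0.14×1.0620 + 0.11×1.6377 + 0.31×0.6555 + 0.36×1.7212 = 1.1803
E(R_P) = R_f + β_P × MRP = 1.54% + 1.1803 × 3.18% = 5.29%

5.29%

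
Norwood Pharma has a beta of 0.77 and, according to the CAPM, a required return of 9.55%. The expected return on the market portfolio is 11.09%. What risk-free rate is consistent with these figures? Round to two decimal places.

E(R) = R_f + β(E(R_m) − R_f) = R_f(1 − β) + β·E(R_m)
9.55% = R_f × (1 − 0.77) + 0.77 × 11.09%
9.55% = R_f × 0.23 + 8.5393%
R_f = (9.55% − 8.5393%) / 0.23 = 4.39%

4.39%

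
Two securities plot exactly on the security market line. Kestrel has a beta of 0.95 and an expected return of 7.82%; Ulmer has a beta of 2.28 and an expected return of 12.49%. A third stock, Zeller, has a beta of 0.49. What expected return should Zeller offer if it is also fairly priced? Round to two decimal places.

MRP (SML slope) = (12.49% − 7.82%) / (2.28 − 0.95) = 4.67% / 1.33 = 3.5113%
R_f (intercept) = 7.82% − 0.95 × 3.5113% = 4.4843%
E(R_Zeller) = R_f + β × MRP = 4.4843% + 0.49 × 3.5113% = 6.20%

6.20%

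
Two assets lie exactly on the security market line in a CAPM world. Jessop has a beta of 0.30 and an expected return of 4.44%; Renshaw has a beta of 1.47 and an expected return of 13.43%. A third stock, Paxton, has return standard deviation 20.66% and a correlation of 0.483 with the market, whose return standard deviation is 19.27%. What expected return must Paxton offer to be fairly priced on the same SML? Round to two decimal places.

MRP = (13.43% − 4.44%) / (1.47 − 0.30) = 7.6838%
R_f = 4.44% − 0.30 × 7.6838% = 2.1349%
β_Paxton = ρ·σ_i/σ_m = 0.483 × 20.66 / 19.27 = 0.5178
E(R_Paxton) = R_f + β × MRP = 2.1349% + 0.5178 × 7.6838% = 6.11%

6.11%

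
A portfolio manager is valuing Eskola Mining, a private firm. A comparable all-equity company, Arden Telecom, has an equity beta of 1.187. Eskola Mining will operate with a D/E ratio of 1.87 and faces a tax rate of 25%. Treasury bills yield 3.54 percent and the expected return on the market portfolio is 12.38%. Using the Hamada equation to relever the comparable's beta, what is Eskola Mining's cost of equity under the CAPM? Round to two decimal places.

28.75%

β_L = β_U × [1 + (1 − t)(D/E)] = 1.187 × [1 + (1 − 0.25) × 1.87]
    = 1.187 × [1 + 0.75 × 1.87] = 1.187 × 2.4025 = 2.8518
MRP = 12.38% − 3.54% = 8.84%
E(R) = R_f + β_L × MRP = 3.54% + 2.8518 × 8.84% = 28.75%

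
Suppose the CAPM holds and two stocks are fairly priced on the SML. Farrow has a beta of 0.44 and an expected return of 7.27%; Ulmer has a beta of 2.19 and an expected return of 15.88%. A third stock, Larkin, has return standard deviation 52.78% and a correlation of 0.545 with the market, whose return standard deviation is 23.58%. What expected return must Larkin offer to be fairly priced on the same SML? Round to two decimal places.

MRP = (15.88% − 7.27%) / (2.19 − 0.44) = 4.9200%
R_f = 7.27% − 0.44 × 4.9200% = 5.1052%
β_Larkin = ρ·σ_i/σ_m = 0.545 × 52.78 / 23.58 = 1.2199
E(R_Larkin) = R_f + β × MRP = 5.1052% + 1.2199 × 4.9200% = 11.11%

11.11%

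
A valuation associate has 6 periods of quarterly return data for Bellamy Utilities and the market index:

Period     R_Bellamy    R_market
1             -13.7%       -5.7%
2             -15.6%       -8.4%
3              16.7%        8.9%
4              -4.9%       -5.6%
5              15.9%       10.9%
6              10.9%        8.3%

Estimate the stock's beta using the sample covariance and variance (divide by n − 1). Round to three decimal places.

1.633

Mean R_i = (-13.7 − 15.6 + 16.7 − 4.9 + 15.9 + 10.9) / 6 = 1.5500%
Mean R_m = (-5.7 − 8.4 + 8.9 − 5.6 + 10.9 + 8.3) / 6 = 1.4000%
Σ(R_i − R̄_i)(R_m − R̄_m) = 635.9600  ⇒  Cov = 635.9600 / 5 = 127.1920
Σ(R_m − R̄_m)² = 389.5600  ⇒  Var(R_m) = 389.5600 / 5 = 77.9120
β = Cov / Var(R_m) = 127.1920 / 77.9120 = 1.6325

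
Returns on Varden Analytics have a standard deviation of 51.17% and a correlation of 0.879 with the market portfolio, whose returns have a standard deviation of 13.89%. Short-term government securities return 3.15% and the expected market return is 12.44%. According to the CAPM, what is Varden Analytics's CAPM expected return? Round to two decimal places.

β = ρ × σ_i / σ_m = 0.879 × 51.17% / 13.89% = 3.2382
MRP = 12.44% − 3.15% = 9.29%
E(R) = 3.15% + 3.2382 × 9.29% = 33.23%

33.23%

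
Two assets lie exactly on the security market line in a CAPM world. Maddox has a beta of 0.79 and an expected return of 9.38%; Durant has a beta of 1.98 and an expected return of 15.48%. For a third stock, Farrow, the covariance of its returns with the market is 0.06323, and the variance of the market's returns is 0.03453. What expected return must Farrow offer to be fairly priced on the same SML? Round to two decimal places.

MRP = (15.48% − 9.38%) / (1.98 − 0.79) = 5.1261%
R_f = 9.38% − 0.79 × 5.1261% = 5.3304%
β_Farrow = Cov / Var(R_m) = 0.06323 / 0.03453 = 1.8312
E(R_Farrow) = R_f + β × MRP = 5.3304% + 1.8312 × 5.1261% = 14.72%

14.72%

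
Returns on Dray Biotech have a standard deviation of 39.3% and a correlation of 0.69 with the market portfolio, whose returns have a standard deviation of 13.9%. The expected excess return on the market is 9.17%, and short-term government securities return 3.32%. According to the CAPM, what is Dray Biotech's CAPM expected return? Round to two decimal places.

21.21%

β = ρ × σ_i / σ_m = 0.69 × 39.3% / 13.9% = 1.9509
E(R) = 3.32% + 1.9509 × 9.17% = 21.21%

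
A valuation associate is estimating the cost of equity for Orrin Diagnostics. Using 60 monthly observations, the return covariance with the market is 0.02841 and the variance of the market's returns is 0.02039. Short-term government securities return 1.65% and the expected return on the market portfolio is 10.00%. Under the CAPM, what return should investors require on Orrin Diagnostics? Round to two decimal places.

13.28%

β = Cov(R_i, R_m) / Var(R_m) = 0.02841 / 0.02039 = 1.3933
MRP = 10.00% − 1.65% = 8.35%
E(R) = R_f + β × MRP = 1.65% + 1.3933 × 8.35% = 13.28%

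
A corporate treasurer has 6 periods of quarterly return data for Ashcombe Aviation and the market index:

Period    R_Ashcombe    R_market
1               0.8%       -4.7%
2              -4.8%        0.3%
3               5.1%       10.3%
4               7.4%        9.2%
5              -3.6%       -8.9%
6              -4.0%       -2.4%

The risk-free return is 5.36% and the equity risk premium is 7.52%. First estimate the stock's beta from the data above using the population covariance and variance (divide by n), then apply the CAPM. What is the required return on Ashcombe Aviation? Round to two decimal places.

9.34%

Mean R_i = (0.8 − 4.8 + 5.1 + 7.4 − 3.6 − 4.0) / 6 = 0.1500%
Mean R_m = (-4.7 + 0.3 + 10.3 + 9.2 − 8.9 − 2.4) / 6 = 0.6333%
Σ(R_i − R̄_i)(R_m − R̄_m) = 156.4800  ⇒  Cov = 156.4800 / 6 = 26.0800
Σ(R_m − R̄_m)² = 295.4733  ⇒  Var(R_m) = 295.4733 / 6 = 49.2456
β = Cov / Var(R_m) = 26.0800 / 49.2456 = 0.5296
E(R) = R_f + β × MRP = 5.36% + 0.5296 × 7.52% = 9.34%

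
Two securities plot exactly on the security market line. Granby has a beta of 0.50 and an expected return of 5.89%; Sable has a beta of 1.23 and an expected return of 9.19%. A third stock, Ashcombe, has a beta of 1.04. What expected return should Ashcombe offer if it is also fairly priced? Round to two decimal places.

MRP (SML slope) = (9.19% − 5.89%) / (1.23 − 0.50) = 3.30% / 0.73 = 4.5205%
R_f (intercept) = 5.89% − 0.50 × 4.5205% = 3.6298%
E(R_Ashcombe) = R_f + β × MRP = 3.6298% + 1.04 × 4.5205% = 8.33%

8.33%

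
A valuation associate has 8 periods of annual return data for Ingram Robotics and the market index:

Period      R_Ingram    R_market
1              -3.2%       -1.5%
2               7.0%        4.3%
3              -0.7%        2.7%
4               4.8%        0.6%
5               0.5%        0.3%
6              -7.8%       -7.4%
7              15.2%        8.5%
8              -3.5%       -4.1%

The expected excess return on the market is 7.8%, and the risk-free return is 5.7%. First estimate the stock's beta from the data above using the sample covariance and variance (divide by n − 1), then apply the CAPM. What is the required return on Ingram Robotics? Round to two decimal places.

16.30%

Mean R_i = (-3.2 + 7.0 − 0.7 + 4.8 + 0.5 − 7.8 + 15.2 − 3.5) / 8 = 1.5375%
Mean R_m = (-1.5 + 4.3 + 2.7 + 0.6 + 0.3 − 7.4 + 8.5 − 4.1) / 8 = 0.4250%
Σ(R_i − R̄_i)(R_m − R̄_m) = 232.0825  ⇒  Cov = 232.0825 / 7 = 33.1546
Σ(R_m − R̄_m)² = 170.8550  ⇒  Var(R_m) = 170.8550 / 7 = 24.4079
β = Cov / Var(R_m) = 33.1546 / 24.4079 = 1.3584
E(R) = R_f + β × MRP = 5.7% + 1.3584 × 7.8% = 16.30%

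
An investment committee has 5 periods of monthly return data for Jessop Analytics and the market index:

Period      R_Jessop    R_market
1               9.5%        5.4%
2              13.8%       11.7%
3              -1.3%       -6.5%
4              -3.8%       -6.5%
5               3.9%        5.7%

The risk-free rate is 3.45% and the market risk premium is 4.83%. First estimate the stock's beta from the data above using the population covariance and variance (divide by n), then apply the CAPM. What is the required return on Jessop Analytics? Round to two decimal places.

7.57%

Mean R_i = (9.5 + 13.8 − 1.3 − 3.8 + 3.9) / 5 = 4.4200%
Mean R_m = (5.4 + 11.7 − 6.5 − 6.5 + 5.7) / 5 = 1.9600%
Σ(R_i − R̄_i)(R_m − R̄_m) = 224.8240  ⇒  Cov = 224.8240 / 5 = 44.9648
Σ(R_m − R̄_m)² = 263.8320  ⇒  Var(R_m) = 263.8320 / 5 = 52.7664
β = Cov / Var(R_m) = 44.9648 / 52.7664 = 0.8521
E(R) = R_f + β × MRP = 3.45% + 0.8521 × 4.83% = 7.57%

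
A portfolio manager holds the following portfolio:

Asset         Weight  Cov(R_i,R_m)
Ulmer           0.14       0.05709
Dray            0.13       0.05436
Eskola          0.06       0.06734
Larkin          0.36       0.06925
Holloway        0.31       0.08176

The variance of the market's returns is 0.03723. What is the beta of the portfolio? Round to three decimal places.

β_Ulmer = 0.05709 / 0.03723 = 1.5334
β_Dray = 0.05436 / 0.03723 = 1.4601
β_Eskola = 0.06734 / 0.03723 = 1.8088
β_Larkin = 0.06925 / 0.03723 = 1.8601
β_Holloway = 0.08176 / 0.03723 = 2.1961
β_P = Σ w_i β_i = 0.14×1.5334 + 0.13×1.4601 + 0.06×1.8088 + 0.36×1.8601 + 0.31×2.1961 = 1.8634

1.863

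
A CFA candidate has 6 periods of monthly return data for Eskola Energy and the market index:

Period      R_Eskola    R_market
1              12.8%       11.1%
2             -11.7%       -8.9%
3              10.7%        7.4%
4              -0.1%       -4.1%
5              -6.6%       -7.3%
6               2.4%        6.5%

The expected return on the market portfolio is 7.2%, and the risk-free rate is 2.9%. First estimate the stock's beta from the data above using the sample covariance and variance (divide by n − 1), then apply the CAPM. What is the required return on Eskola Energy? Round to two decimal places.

Mean R_i = (12.8 − 11.7 + 10.7 − 0.1 − 6.6 + 2.4) / 6 = 1.2500%
Mean R_m = (11.1 − 8.9 + 7.4 − 4.1 − 7.3 + 6.5) / 6 = 0.7833%
Σ(R_i − R̄_i)(R_m − R̄_m) = 383.7050  ⇒  Cov = 383.7050 / 5 = 76.7410
Σ(R_m − R̄_m)² = 365.8483  ⇒  Var(R_m) = 365.8483 / 5 = 73.1697
β = Cov / Var(R_m) = 76.7410 / 73.1697 = 1.0488
MRP = 7.2% − 2.9% = 4.30%
E(R) = R_f + β × MRP = 2.9% + 1.0488 × 4.3% = 7.41%

7.41%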